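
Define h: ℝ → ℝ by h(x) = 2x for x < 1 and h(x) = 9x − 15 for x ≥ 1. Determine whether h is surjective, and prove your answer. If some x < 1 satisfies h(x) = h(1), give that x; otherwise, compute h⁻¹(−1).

-3

Both pieces are strictly increasing (slopes 2 and 9), so each is injective on its own interval.
The left piece maps (−∞, 1) onto (−∞, 2); the right piece maps [1, ∞) onto [−6, ∞).
The union (−∞, 2) ∪ [−6, ∞) covers ℝ, so h is surjective.
For the follow-up: the images overlap, so an x < 1 with h(x) = h(1) exists. h(1) = −6; solving 2x = −6 for x < 1 gives x = (−6 − 0)/2 = −3.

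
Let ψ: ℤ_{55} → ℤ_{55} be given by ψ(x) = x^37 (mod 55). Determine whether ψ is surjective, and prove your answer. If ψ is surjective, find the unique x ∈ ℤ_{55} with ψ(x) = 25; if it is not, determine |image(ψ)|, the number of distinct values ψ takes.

Computing x^37 mod 55 for each x (by repeated squaring, reducing mod 55 at every step), the values ψ(0), ψ(1), …, ψ(54) are: 0, 1, 7, 53, 49, 25, 41, 17, 13, 4, 10, 11, 12, 18, 9, 5, 36, 52, 28, 24, 15, 21, 22, 23, 29, 20, 16, 47, 8, 39, 35, 26, 32, 33, 34, 40, 31, 27, 3, 19, 50, 46, 37, 43, 44, 45, 51, 42, 38, 14, 30, 6, 2, 48, 54.
Every element of ℤ_{55} appears exactly once in this list, so ψ is a bijection, and in particular surjective.
Since ψ is surjective, we read off the preimage of 25 from the same table: ψ(5) = 25, so ψ⁻¹(25) = 5.

5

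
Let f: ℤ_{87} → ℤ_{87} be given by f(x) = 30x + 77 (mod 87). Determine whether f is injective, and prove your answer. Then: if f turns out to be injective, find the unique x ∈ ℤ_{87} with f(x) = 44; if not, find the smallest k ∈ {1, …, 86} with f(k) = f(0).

Recall: f is injective when f(x_1) = f(x_2) forces x_1 = x_2.
We have gcd(30, 87) = 3 > 1. Taking x_1 = 0 and x_2 = 29: f(0) = 77 and f(29) = 30·29 + 77 = 947 ≡ 77 (mod 87).
So f(0) = f(29) while 0 ≠ 29, so f is not injective.
Since f is not injective, we find the least positive k with f(k) = f(0): this means 30k ≡ 0 (mod 87), i.e. 87 ∣ 30k. Since gcd(30, 87) = 3, dividing through by 3 this holds exactly when 29 ∣ 10k, and as gcd(10, 29) = 1, exactly when 29 ∣ k.
The smallest positive such k is 29.

29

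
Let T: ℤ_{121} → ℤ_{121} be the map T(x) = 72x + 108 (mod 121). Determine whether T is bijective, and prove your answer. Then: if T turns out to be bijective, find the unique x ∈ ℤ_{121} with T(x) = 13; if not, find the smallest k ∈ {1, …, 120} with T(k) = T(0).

By definition, injectivity means: for all u, v in the domain, T(u) = T(v) implies u = v.
Suppose T(u) = T(v) in ℤ_{121}. Then 72u + 108 ≡ 72v + 108 (mod 121), so 72(u − v) ≡ 0 (mod 121).
Since gcd(72, 121) = 1, 72 is invertible modulo 121, so u − v ≡ 0 (mod 121), i.e. u = v.
We now compute 72⁻¹ mod 121 explicitly. Euclid's algorithm: 121 = 1·72 + 49, 72 = 1·49 + 23, 49 = 2·23 + 3, 23 = 7·3 + 2, 3 = 1·2 + 1; back-substituting gives 1 = 79·72 − 47·121, so 72⁻¹ ≡ 79 (mod 121).
Then y ↦ 79(y − 108) is a two-sided inverse to T, so every y ∈ ℤ_{121} has a preimage.
Therefore T is bijective.
Since T is bijective, we compute T⁻¹(13): solve 72x + 108 ≡ 13 (mod 121), i.e. 72x ≡ 26 (mod 121).
Multiplying by 72⁻¹ = 79 gives x ≡ 79·26 = 2054 = 16·121 + 118 ≡ 118 (mod 121).
Check: T(118) = 72·118 + 108 = 8604 = 71·121 + 13 ≡ 13 (mod 121).

118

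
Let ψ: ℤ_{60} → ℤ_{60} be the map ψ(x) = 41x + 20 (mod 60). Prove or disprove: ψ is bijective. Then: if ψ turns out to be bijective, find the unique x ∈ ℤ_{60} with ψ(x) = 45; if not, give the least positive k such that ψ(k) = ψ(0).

If ψ(u) = ψ(v), then 41u ≡ 41v (mod 60). Because gcd(41, 60) = 1, we may cancel 41 to get u ≡ v (mod 60).
We now compute 41⁻¹ mod 60 explicitly. Euclid's algorithm: 60 = 1·41 + 19, 41 = 2·19 + 3, 19 = 6·3 + 1; back-substituting gives 1 = 41·41 − 28·60, so 41⁻¹ ≡ 41 (mod 60).
For any y ∈ ℤ_{60}, x = 41(y − 20) mod 60 satisfies ψ(x) = 41·41(y − 20) + 20 ≡ y (since 41·41 ≡ 1 mod 60). So every y has a preimage.
So ψ is bijective.
Since ψ is bijective, we compute ψ⁻¹(45): solve 41x + 20 ≡ 45 (mod 60), i.e. 41x ≡ 25 (mod 60).
Multiplying by 41⁻¹ = 41 gives x ≡ 41·25 = 1025 = 17·60 + 5 ≡ 5 (mod 60).
Check: ψ(5) = 41·5 + 20 = 225 = 3·60 + 45 ≡ 45 (mod 60).

5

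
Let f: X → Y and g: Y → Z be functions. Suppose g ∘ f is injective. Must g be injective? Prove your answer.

not injective

No. Take X = {0}, Y = {0, 1}, Z = {0, 1}, f(a) = a for each a ∈ X, and g(b) = 0 if b ∈ {0, 1} else g(b) = b.
Then g ∘ f = f is injective (X ⊂ Y and f is the inclusion), but g(0) = g(1) = 0 with 0 ≠ 1, so g is not injective.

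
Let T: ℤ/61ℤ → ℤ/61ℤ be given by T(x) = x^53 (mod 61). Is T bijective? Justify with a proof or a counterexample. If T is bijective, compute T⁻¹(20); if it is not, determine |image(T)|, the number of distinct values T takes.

Since 61 is prime, the nonzero elements of ℤ/61ℤ form a cyclic group of order 60.
As gcd(53, 60) = 1, raising to the 53rd power is a bijection on this group: if a^53 ≡ b^53 then (ab^{−1})^53 = 1, and the only element of order dividing gcd(53, 60) = 1 is 1, so a = b.
With T(0) = 0 this makes T injective on all of ℤ/61ℤ, hence bijective (finite equal-size domain and codomain). In particular T is bijective.
Since T is bijective, we find the preimage of 20. The inverse of x ↦ x^53 on (ℤ/61ℤ)^× is x ↦ x^17, because 53·17 = 901 = 15·60 + 1 ≡ 1 (mod 60) and x^{60} = 1 for x ≠ 0 (Fermat). So T⁻¹(20) = 20^17 mod 61.
Repeated squaring mod 61: 20^1 ≡ 20, 20^2 ≡ 20² = 400 ≡ 34, 20^4 ≡ 34² = 1156 ≡ 58, 20^8 ≡ 58² = 3364 ≡ 9, 20^16 ≡ 9² = 81 ≡ 20. Since 17 = 16 + 1, 20^17 ≡ 20·20: 20·20 = 400 ≡ 34. So 20^17 ≡ 34 (mod 61).
Hence T⁻¹(20) = 34.

34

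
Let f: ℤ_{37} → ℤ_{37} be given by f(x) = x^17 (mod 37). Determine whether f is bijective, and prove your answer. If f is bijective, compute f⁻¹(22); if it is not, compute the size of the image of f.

Since 37 is prime, the nonzero elements of ℤ_{37} form a cyclic group of order 36.
As gcd(17, 36) = 1, raising to the 17th power is a bijection on this group: if s^17 ≡ t^17 then (st^{−1})^17 = 1, and the only element of order dividing gcd(17, 36) = 1 is 1, so s = t.
With f(0) = 0 this makes f injective on all of ℤ_{37}, hence bijective (finite equal-size domain and codomain). In particular f is bijective.
Since f is bijective, we find the preimage of 22. The inverse of x ↦ x^17 on (ℤ_{37})^× is x ↦ x^17, because 17·17 = 289 = 8·36 + 1 ≡ 1 (mod 36) and x^{36} = 1 for x ≠ 0 (Fermat). So f⁻¹(22) = 22^17 mod 37.
Repeated squaring mod 37: 22^1 ≡ 22, 22^2 ≡ 22² = 484 ≡ 3, 22^4 ≡ 3² = 9, 22^8 ≡ 9² = 81 ≡ 7, 22^16 ≡ 7² = 49 ≡ 12. Since 17 = 16 + 1, 22^17 ≡ 12·22: 12·22 = 264 ≡ 5. So 22^17 ≡ 5 (mod 37).
Hence f⁻¹(22) = 5.

5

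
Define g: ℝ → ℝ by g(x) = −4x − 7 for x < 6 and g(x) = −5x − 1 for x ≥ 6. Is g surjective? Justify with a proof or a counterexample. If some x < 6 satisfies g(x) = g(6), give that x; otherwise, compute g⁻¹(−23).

Both pieces are strictly decreasing (slopes −4 and −5), so each is injective on its own interval.
The left piece maps (−∞, 6) onto (−31, ∞); the right piece maps [6, ∞) onto (−∞, −31].
These images together cover ℝ, so g is surjective.
Because the two images are disjoint, no x < 6 has g(x) = g(6), so we compute g⁻¹(−23): −23 lies in (−31, ∞), so solve −4x − 7 = −23: x = (−23 + 7)/(−4) = 4.

4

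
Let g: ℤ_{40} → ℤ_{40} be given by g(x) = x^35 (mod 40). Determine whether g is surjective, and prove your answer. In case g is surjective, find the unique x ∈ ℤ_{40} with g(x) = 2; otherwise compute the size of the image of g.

g(0) = 0^35 = 0.
g(10): Repeated squaring mod 40: 10^1 ≡ 10, 10^2 ≡ 10² = 100 ≡ 20, 10^4 ≡ 20² = 400 ≡ 0, 10^8 ≡ 0² = 0, 10^16 ≡ 0² = 0, 10^32 ≡ 0² = 0. Since 35 = 32 + 2 + 1, 10^35 ≡ 0·20·10: 0·20 = 0, then 0·10 = 0. So 10^35 ≡ 0 (mod 40).
So g(0) = g(10) = 0 while 0 ≠ 10, hence g is not injective.
A non-injective map from the 40-element set ℤ_{40} to itself takes at most 39 distinct values, so it cannot be surjective. Hence g is not surjective.
Since g is not surjective, we determine |image(g)|. Computing x^35 mod 40 for each x (by repeated squaring, reducing mod 40 at every step), the values g(0), g(1), …, g(39) are: 0, 1, 8, 27, 24, 5, 16, 23, 32, 9, 0, 11, 8, 37, 24, 15, 16, 33, 32, 19, 0, 21, 8, 7, 24, 25, 16, 3, 32, 29, 0, 31, 8, 17, 24, 35, 16, 13, 32, 39.
The distinct values are {0, 1, 3, 5, 7, 8, 9, 11, 13, 15, 16, 17, 19, 21, 23, 24, 25, 27, 29, 31, 32, 33, 35, 37, 39}; there are 25 of them.

25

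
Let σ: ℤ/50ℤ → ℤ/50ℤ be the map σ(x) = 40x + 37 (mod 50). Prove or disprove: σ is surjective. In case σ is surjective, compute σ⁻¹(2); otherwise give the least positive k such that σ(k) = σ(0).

Recall that σ is surjective if every y in the codomain equals σ(x) for some x in the domain.
Since gcd(40, 50) = 10, we have 40x ≡ 0 (mod 10) for all x, so σ(x) ≡ 7 (mod 10).
But 0 ≢ 7 (mod 10), so 0 ∈ ℤ/50ℤ has no preimage. So σ is not surjective.
Since σ is not surjective, we find the least positive k with σ(k) = σ(0): this means 40k ≡ 0 (mod 50), i.e. 50 ∣ 40k. Since gcd(40, 50) = 10, dividing through by 10 this holds exactly when 5 ∣ 4k, and as gcd(4, 5) = 1, exactly when 5 ∣ k.
The smallest positive such k is 5.

5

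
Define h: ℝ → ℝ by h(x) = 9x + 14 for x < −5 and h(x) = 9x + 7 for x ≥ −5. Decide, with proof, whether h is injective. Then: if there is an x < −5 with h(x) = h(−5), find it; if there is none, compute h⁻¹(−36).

-52/9

Both pieces are strictly increasing (slopes 9 and 9), so each is injective on its own interval.
The left piece maps (−∞, −5) onto (−∞, −31); the right piece maps [−5, ∞) onto [−38, ∞).
These images overlap. In particular h(−5) = −38 (right piece), and solving 9x + 14 = −38 on the left piece gives x = −52/9 < −5.
So h(−52/9) = h(−5) with −52/9 ≠ −5, and h is not injective. This x = −52/9 is the requested value below −5.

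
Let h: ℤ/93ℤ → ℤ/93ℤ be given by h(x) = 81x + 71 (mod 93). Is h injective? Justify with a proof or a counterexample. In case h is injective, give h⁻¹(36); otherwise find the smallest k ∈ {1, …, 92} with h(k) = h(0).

Recall: h is injective when h(u) = h(v) forces u = v.
We have gcd(81, 93) = 3 > 1. Taking u = 0 and v = 31: h(0) = 71 and h(31) = 81·31 + 71 = 2582 ≡ 71 (mod 93).
So h(0) = h(31) while 0 ≠ 31, therefore h is not injective.
Since h is not injective, we find the least positive k with h(k) = h(0): this means 81k ≡ 0 (mod 93), i.e. 93 ∣ 81k. Since gcd(81, 93) = 3, dividing through by 3 this holds exactly when 31 ∣ 27k, and as gcd(27, 31) = 1, exactly when 31 ∣ k.
The smallest positive such k is 31.

31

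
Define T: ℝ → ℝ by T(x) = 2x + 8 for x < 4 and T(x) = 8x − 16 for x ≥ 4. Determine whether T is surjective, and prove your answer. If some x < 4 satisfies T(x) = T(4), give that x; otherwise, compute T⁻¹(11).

3/2

Both pieces are strictly increasing (slopes 2 and 8), so each is injective on its own interval.
The left piece maps (−∞, 4) onto (−∞, 16); the right piece maps [4, ∞) onto [16, ∞).
These images together cover ℝ, so T is surjective.
Because the two images are disjoint, no x < 4 has T(x) = T(4), so we compute T⁻¹(11): 11 lies in (−∞, 16), so solve 2x + 8 = 11: x = (11 − 8)/2 = 3/2.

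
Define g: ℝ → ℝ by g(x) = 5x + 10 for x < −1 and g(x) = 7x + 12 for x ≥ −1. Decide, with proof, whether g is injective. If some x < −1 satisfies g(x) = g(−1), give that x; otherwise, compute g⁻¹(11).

Both pieces are strictly increasing (slopes 5 and 7), so each is injective on its own interval.
The left piece maps (−∞, −1) onto (−∞, 5); the right piece maps [−1, ∞) onto [5, ∞).
These images are disjoint, so no value is attained by both pieces. Therefore g is injective.
Because the two images are disjoint, no x < −1 has g(x) = g(−1), so we compute g⁻¹(11): 11 lies in [5, ∞), so solve 7x + 12 = 11: x = (11 − 12)/7 = −1/7.

-1/7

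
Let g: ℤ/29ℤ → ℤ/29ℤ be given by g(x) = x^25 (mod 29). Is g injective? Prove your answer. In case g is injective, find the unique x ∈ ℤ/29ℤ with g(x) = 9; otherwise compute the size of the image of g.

6

Since 29 is prime, the nonzero elements of ℤ/29ℤ form a cyclic group of order 28.
As gcd(25, 28) = 1, raising to the 25th power is a bijection on this group: if a^25 ≡ b^25 then (ab^{−1})^25 = 1, and the only element of order dividing gcd(25, 28) = 1 is 1, so a = b.
With g(0) = 0 this makes g injective on all of ℤ/29ℤ, hence bijective (finite equal-size domain and codomain). In particular g is injective.
Since g is injective, we find the preimage of 9. The inverse of x ↦ x^25 on (ℤ/29ℤ)^× is x ↦ x^9, because 25·9 = 225 = 8·28 + 1 ≡ 1 (mod 28) and x^{28} = 1 for x ≠ 0 (Fermat). So g⁻¹(9) = 9^9 mod 29.
Repeated squaring mod 29: 9^1 ≡ 9, 9^2 ≡ 9² = 81 ≡ 23, 9^4 ≡ 23² = 529 ≡ 7, 9^8 ≡ 7² = 49 ≡ 20. Since 9 = 8 + 1, 9^9 ≡ 20·9: 20·9 = 180 ≡ 6. So 9^9 ≡ 6 (mod 29).
Hence g⁻¹(9) = 6.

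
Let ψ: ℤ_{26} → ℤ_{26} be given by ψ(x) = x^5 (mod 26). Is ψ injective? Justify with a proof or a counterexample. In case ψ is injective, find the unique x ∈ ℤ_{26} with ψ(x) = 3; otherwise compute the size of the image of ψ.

9

Computing x^5 mod 26 for each x (by repeated squaring, reducing mod 26 at every step), the values ψ(0), ψ(1), …, ψ(25) are: 0, 1, 6, 9, 10, 5, 2, 11, 8, 3, 4, 7, 12, 13, 14, 19, 22, 23, 18, 15, 24, 21, 16, 17, 20, 25.
Every element of ℤ_{26} appears exactly once in this list, so ψ is a bijection, and in particular injective.
Since ψ is injective, we read off the preimage of 3 from the same table: ψ(9) = 3, so ψ⁻¹(3) = 9.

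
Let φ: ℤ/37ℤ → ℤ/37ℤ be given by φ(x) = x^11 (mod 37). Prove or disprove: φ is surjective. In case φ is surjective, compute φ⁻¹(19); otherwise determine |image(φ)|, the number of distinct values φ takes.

Since 37 is prime, the nonzero elements of ℤ/37ℤ form a cyclic group of order 36.
As gcd(11, 36) = 1, raising to the 11th power is a bijection on this group: if s^11 ≡ t^11 then (st^{−1})^11 = 1, and the only element of order dividing gcd(11, 36) = 1 is 1, so s = t.
With φ(0) = 0 this makes φ injective on all of ℤ/37ℤ, hence bijective (finite equal-size domain and codomain). In particular φ is surjective.
Since φ is surjective, we find the preimage of 19. The inverse of x ↦ x^11 on (ℤ/37ℤ)^× is x ↦ x^23, because 11·23 = 253 = 7·36 + 1 ≡ 1 (mod 36) and x^{36} = 1 for x ≠ 0 (Fermat). So φ⁻¹(19) = 19^23 mod 37.
Repeated squaring mod 37: 19^1 ≡ 19, 19^2 ≡ 19² = 361 ≡ 28, 19^4 ≡ 28² = 784 ≡ 7, 19^8 ≡ 7² = 49 ≡ 12, 19^16 ≡ 12² = 144 ≡ 33. Since 23 = 16 + 4 + 2 + 1, 19^23 ≡ 33·7·28·19: 33·7 = 231 ≡ 9, then 9·28 = 252 ≡ 30, then 30·19 = 570 ≡ 15. So 19^23 ≡ 15 (mod 37).
Hence φ⁻¹(19) = 15.

15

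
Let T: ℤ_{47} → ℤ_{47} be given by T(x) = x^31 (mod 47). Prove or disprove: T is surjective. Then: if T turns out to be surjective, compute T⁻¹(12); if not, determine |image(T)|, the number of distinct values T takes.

Since 47 is prime, the nonzero elements of ℤ_{47} form a cyclic group of order 46.
As gcd(31, 46) = 1, raising to the 31st power is a bijection on this group: if u^31 ≡ v^31 then (uv^{−1})^31 = 1, and the only element of order dividing gcd(31, 46) = 1 is 1, so u = v.
With T(0) = 0 this makes T injective on all of ℤ_{47}, hence bijective (finite equal-size domain and codomain). In particular T is surjective.
Since T is surjective, we find the preimage of 12. The inverse of x ↦ x^31 on (ℤ_{47})^× is x ↦ x^3, because 31·3 = 93 = 2·46 + 1 ≡ 1 (mod 46) and x^{46} = 1 for x ≠ 0 (Fermat). So T⁻¹(12) = 12^3 mod 47.
Repeated squaring mod 47: 12^1 ≡ 12, 12^2 ≡ 12² = 144 ≡ 3. Since 3 = 2 + 1, 12^3 ≡ 3·12: 3·12 = 36. So 12^3 ≡ 36 (mod 47).
Hence T⁻¹(12) = 36.

36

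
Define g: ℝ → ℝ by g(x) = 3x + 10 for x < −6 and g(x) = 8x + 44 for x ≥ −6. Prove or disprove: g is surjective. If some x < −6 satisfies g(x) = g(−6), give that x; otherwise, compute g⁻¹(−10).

-20/3

Both pieces are strictly increasing (slopes 3 and 8), so each is injective on its own interval.
The left piece maps (−∞, −6) onto (−∞, −8); the right piece maps [−6, ∞) onto [−4, ∞).
The union (−∞, −8) ∪ [−4, ∞) omits the interval between −8 and −4; in particular −8 has no preimage. So g is not surjective.
Because the two images are disjoint, no x < −6 has g(x) = g(−6), so we compute g⁻¹(−10): −10 lies in (−∞, −8), so solve 3x + 10 = −10: x = (−10 − 10)/3 = −20/3.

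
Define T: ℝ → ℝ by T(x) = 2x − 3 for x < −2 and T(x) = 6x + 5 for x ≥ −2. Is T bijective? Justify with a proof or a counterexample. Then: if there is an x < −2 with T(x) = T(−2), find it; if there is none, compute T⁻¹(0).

Both pieces are strictly increasing (slopes 2 and 6), so each is injective on its own interval.
The left piece maps (−∞, −2) onto (−∞, −7); the right piece maps [−2, ∞) onto [−7, ∞).
Since −7 = −7, the images partition ℝ: T is injective and surjective, hence bijective.
Because the two images are disjoint, no x < −2 has T(x) = T(−2), so we compute T⁻¹(0): 0 lies in [−7, ∞), so solve 6x + 5 = 0: x = (0 − 5)/6 = −5/6.

-5/6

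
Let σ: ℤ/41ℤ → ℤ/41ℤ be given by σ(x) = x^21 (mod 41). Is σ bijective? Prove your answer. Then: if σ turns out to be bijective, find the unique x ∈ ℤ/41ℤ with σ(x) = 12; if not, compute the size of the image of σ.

29

Since 41 is prime, the nonzero elements of ℤ/41ℤ form a cyclic group of order 40.
As gcd(21, 40) = 1, raising to the 21st power is a bijection on this group: if x_1^21 ≡ x_2^21 then (x_1x_2^{−1})^21 = 1, and the only element of order dividing gcd(21, 40) = 1 is 1, so x_1 = x_2.
With σ(0) = 0 this makes σ injective on all of ℤ/41ℤ, hence bijective (finite equal-size domain and codomain). In particular σ is bijective.
Since σ is bijective, we find the preimage of 12. The inverse of x ↦ x^21 on (ℤ/41ℤ)^× is x ↦ x^21, because 21·21 = 441 = 11·40 + 1 ≡ 1 (mod 40) and x^{40} = 1 for x ≠ 0 (Fermat). So σ⁻¹(12) = 12^21 mod 41.
Repeated squaring mod 41: 12^1 ≡ 12, 12^2 ≡ 12² = 144 ≡ 21, 12^4 ≡ 21² = 441 ≡ 31, 12^8 ≡ 31² = 961 ≡ 18, 12^16 ≡ 18² = 324 ≡ 37. Since 21 = 16 + 4 + 1, 12^21 ≡ 37·31·12: 37·31 = 1147 ≡ 40, then 40·12 = 480 ≡ 29. So 12^21 ≡ 29 (mod 41).
Hence σ⁻¹(12) = 29.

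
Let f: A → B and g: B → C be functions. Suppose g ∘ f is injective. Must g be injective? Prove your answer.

not injective

No. Take A = {1}, B = {1, 2, 3}, C = {1, 2, 3}, f(a) = a for each a ∈ A, and g(b) = 2 if b ∈ {2, 3} else g(b) = b.
Then g ∘ f = f is injective (A ⊂ B and f is the inclusion), but g(2) = g(3) = 2 with 2 ≠ 3, so g is not injective.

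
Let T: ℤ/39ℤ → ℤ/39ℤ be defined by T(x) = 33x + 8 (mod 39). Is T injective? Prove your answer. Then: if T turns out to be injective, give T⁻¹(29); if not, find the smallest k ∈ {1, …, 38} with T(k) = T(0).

13

Recall that injectivity means: for all u, v in the domain, T(u) = T(v) implies u = v.
We have gcd(33, 39) = 3 > 1. Taking u = 0 and v = 13: T(0) = 8 and T(13) = 33·13 + 8 = 437 ≡ 8 (mod 39).
So T(0) = T(13) while 0 ≠ 13, thus T is not injective.
Since T is not injective, we find the least positive k with T(k) = T(0): this means 33k ≡ 0 (mod 39), i.e. 39 ∣ 33k. Since gcd(33, 39) = 3, dividing through by 3 this holds exactly when 13 ∣ 11k, and as gcd(11, 13) = 1, exactly when 13 ∣ k.
The smallest positive such k is 13.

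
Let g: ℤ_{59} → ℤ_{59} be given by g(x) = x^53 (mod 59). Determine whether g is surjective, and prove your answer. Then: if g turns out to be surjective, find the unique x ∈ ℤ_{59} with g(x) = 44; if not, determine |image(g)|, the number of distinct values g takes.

Since 59 is prime, the nonzero elements of ℤ_{59} form a cyclic group of order 58.
As gcd(53, 58) = 1, raising to the 53rd power is a bijection on this group: if u^53 ≡ v^53 then (uv^{−1})^53 = 1, and the only element of order dividing gcd(53, 58) = 1 is 1, so u = v.
With g(0) = 0 this makes g injective on all of ℤ_{59}, hence bijective (finite equal-size domain and codomain). In particular g is surjective.
Since g is surjective, we find the preimage of 44. The inverse of x ↦ x^53 on (ℤ_{59})^× is x ↦ x^23, because 53·23 = 1219 = 21·58 + 1 ≡ 1 (mod 58) and x^{58} = 1 for x ≠ 0 (Fermat). So g⁻¹(44) = 44^23 mod 59.
Repeated squaring mod 59: 44^1 ≡ 44, 44^2 ≡ 44² = 1936 ≡ 48, 44^4 ≡ 48² = 2304 ≡ 3, 44^8 ≡ 3² = 9, 44^16 ≡ 9² = 81 ≡ 22. Since 23 = 16 + 4 + 2 + 1, 44^23 ≡ 22·3·48·44: 22·3 = 66 ≡ 7, then 7·48 = 336 ≡ 41, then 41·44 = 1804 ≡ 34. So 44^23 ≡ 34 (mod 59).
Hence g⁻¹(44) = 34.

34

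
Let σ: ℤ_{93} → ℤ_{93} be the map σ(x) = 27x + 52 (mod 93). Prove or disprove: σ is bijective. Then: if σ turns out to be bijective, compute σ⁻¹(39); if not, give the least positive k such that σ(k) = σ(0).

We have gcd(27, 93) = 3 > 1. Taking a = 0 and b = 31: σ(0) = 52 and σ(31) = 27·31 + 52 = 889 ≡ 52 (mod 93).
So σ(0) = σ(31) while 0 ≠ 31, so σ is not injective, hence not bijective.
Since σ is not bijective, we find the least positive k with σ(k) = σ(0): this means 27k ≡ 0 (mod 93), i.e. 93 ∣ 27k. Since gcd(27, 93) = 3, dividing through by 3 this holds exactly when 31 ∣ 9k, and as gcd(9, 31) = 1, exactly when 31 ∣ k.
The smallest positive such k is 31.

31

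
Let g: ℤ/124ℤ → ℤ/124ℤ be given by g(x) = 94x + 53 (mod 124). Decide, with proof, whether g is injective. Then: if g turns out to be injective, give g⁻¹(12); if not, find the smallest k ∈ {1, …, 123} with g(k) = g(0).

We have gcd(94, 124) = 2 > 1. Taking x_1 = 0 and x_2 = 62: g(0) = 53 and g(62) = 94·62 + 53 = 5881 ≡ 53 (mod 124).
So g(0) = g(62) while 0 ≠ 62, hence g is not injective.
Since g is not injective, we find the least positive k with g(k) = g(0): this means 94k ≡ 0 (mod 124), i.e. 124 ∣ 94k. Since gcd(94, 124) = 2, dividing through by 2 this holds exactly when 62 ∣ 47k, and as gcd(47, 62) = 1, exactly when 62 ∣ k.
The smallest positive such k is 62.

62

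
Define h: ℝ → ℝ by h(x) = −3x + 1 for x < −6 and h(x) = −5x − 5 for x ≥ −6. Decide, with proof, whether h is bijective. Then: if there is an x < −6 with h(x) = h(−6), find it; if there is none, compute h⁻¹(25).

-8

Both pieces are strictly decreasing (slopes −3 and −5), so each is injective on its own interval.
The left piece maps (−∞, −6) onto (19, ∞); the right piece maps [−6, ∞) onto (−∞, 25].
These images overlap. In particular h(−6) = 25 (right piece), and solving −3x + 1 = 25 on the left piece gives x = −8 < −6.
So h(−8) = h(−6) with −8 ≠ −6, and h is not injective, hence not bijective. This x = −8 is the requested value below −6.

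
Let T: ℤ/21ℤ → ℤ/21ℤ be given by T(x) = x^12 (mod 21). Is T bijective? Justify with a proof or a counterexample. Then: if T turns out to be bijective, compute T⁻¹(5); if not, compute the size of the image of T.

4

T(1) = 1^12 = 1.
T(2): Repeated squaring mod 21: 2^1 ≡ 2, 2^2 ≡ 2² = 4, 2^4 ≡ 4² = 16, 2^8 ≡ 16² = 256 ≡ 4. Since 12 = 8 + 4, 2^12 ≡ 4·16: 4·16 = 64 ≡ 1. So 2^12 ≡ 1 (mod 21).
So T(1) = T(2) = 1 while 1 ≠ 2, hence T is not injective, hence not bijective.
Since T is not bijective, we determine |image(T)|. Computing x^12 mod 21 for each x (by repeated squaring, reducing mod 21 at every step), the values T(0), T(1), …, T(20) are: 0, 1, 1, 15, 1, 1, 15, 7, 1, 15, 1, 1, 15, 1, 7, 15, 1, 1, 15, 1, 1.
The distinct values are {0, 1, 7, 15}; there are 4 of them.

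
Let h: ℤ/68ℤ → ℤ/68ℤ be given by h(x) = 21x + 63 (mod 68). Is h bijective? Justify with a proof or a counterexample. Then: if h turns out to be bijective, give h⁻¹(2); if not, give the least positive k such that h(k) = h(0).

If h(u) = h(v), then 21u ≡ 21v (mod 68). Because gcd(21, 68) = 1, we may cancel 21 to get u ≡ v (mod 68).
We now compute 21⁻¹ mod 68 explicitly. Euclid's algorithm: 68 = 3·21 + 5, 21 = 4·5 + 1; back-substituting gives 1 = 13·21 − 4·68, so 21⁻¹ ≡ 13 (mod 68).
For any y ∈ ℤ/68ℤ, x = 13(y − 63) mod 68 satisfies h(x) = 21·13(y − 63) + 63 ≡ y (since 21·13 ≡ 1 mod 68). So every y has a preimage.
So h is bijective.
Since h is bijective, we find h⁻¹(2): we need 21x ≡ 2 − 63 ≡ 7 (mod 68). Using 21⁻¹ = 13: x ≡ 13·7 = 91 = 1·68 + 23, so x = 23.
Check: h(23) = 21·23 + 63 = 546 = 8·68 + 2 ≡ 2 (mod 68).

23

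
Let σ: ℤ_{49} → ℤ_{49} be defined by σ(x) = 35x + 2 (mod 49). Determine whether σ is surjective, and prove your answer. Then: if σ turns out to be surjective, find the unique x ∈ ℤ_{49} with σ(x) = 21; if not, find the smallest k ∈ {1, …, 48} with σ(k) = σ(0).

7

Recall that surjectivity means every element of the codomain has a preimage under σ.
Since gcd(35, 49) = 7, we have 35x ≡ 0 (mod 7) for all x, so σ(x) ≡ 2 (mod 7).
But 0 ≢ 2 (mod 7), so 0 ∈ ℤ_{49} has no preimage. Hence σ is not surjective.
Since σ is not surjective, we find the least positive k with σ(k) = σ(0): this means 35k ≡ 0 (mod 49), i.e. 49 ∣ 35k. Since gcd(35, 49) = 7, dividing through by 7 this holds exactly when 7 ∣ 5k, and as gcd(5, 7) = 1, exactly when 7 ∣ k.
The smallest positive such k is 7.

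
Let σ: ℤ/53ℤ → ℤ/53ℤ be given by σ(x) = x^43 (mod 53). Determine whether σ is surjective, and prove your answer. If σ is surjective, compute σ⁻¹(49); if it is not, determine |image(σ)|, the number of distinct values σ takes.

24

Since 53 is prime, the nonzero elements of ℤ/53ℤ form a cyclic group of order 52.
As gcd(43, 52) = 1, raising to the 43rd power is a bijection on this group: if a^43 ≡ b^43 then (ab^{−1})^43 = 1, and the only element of order dividing gcd(43, 52) = 1 is 1, so a = b.
With σ(0) = 0 this makes σ injective on all of ℤ/53ℤ, hence bijective (finite equal-size domain and codomain). In particular σ is surjective.
Since σ is surjective, we find the preimage of 49. The inverse of x ↦ x^43 on (ℤ/53ℤ)^× is x ↦ x^23, because 43·23 = 989 = 19·52 + 1 ≡ 1 (mod 52) and x^{52} = 1 for x ≠ 0 (Fermat). So σ⁻¹(49) = 49^23 mod 53.
Repeated squaring mod 53: 49^1 ≡ 49, 49^2 ≡ 49² = 2401 ≡ 16, 49^4 ≡ 16² = 256 ≡ 44, 49^8 ≡ 44² = 1936 ≡ 28, 49^16 ≡ 28² = 784 ≡ 42. Since 23 = 16 + 4 + 2 + 1, 49^23 ≡ 42·44·16·49: 42·44 = 1848 ≡ 46, then 46·16 = 736 ≡ 47, then 47·49 = 2303 ≡ 24. So 49^23 ≡ 24 (mod 53).
Hence σ⁻¹(49) = 24.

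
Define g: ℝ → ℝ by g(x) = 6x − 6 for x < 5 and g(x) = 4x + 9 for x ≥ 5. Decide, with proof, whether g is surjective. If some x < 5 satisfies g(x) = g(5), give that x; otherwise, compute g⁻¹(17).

Both pieces are strictly increasing (slopes 6 and 4), so each is injective on its own interval.
The left piece maps (−∞, 5) onto (−∞, 24); the right piece maps [5, ∞) onto [29, ∞).
The union (−∞, 24) ∪ [29, ∞) omits the interval between 24 and 29; in particular 24 has no preimage. So g is not surjective.
Because the two images are disjoint, no x < 5 has g(x) = g(5), so we compute g⁻¹(17): 17 lies in (−∞, 24), so solve 6x − 6 = 17: x = (17 + 6)/6 = 23/6.

23/6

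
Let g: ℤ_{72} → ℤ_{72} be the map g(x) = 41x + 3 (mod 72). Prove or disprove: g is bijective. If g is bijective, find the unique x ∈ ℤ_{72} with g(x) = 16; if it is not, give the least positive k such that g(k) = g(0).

Recall that injectivity means: for all u, v in the domain, g(u) = g(v) implies u = v.
Suppose g(u) = g(v) in ℤ_{72}. Then 41u + 3 ≡ 41v + 3 (mod 72), therefore 41(u − v) ≡ 0 (mod 72).
Since gcd(41, 72) = 1, 41 is invertible modulo 72, so u − v ≡ 0 (mod 72), i.e. u = v.
We now compute 41⁻¹ mod 72 explicitly. Euclid's algorithm: 72 = 1·41 + 31, 41 = 1·31 + 10, 31 = 3·10 + 1; back-substituting gives 1 = 65·41 − 37·72, so 41⁻¹ ≡ 65 (mod 72).
Then y ↦ 65(y − 3) is a two-sided inverse to g, so every y ∈ ℤ_{72} has a preimage.
So g is bijective.
Since g is bijective, we compute g⁻¹(16): solve 41x + 3 ≡ 16 (mod 72), i.e. 41x ≡ 13 (mod 72).
Multiplying by 41⁻¹ = 65 gives x ≡ 65·13 = 845 = 11·72 + 53 ≡ 53 (mod 72).
Check: g(53) = 41·53 + 3 = 2176 = 30·72 + 16 ≡ 16 (mod 72).

53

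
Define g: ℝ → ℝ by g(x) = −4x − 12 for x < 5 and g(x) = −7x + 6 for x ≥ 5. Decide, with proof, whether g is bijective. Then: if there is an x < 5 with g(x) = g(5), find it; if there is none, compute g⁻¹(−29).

Both pieces are strictly decreasing (slopes −4 and −7), so each is injective on its own interval.
The left piece maps (−∞, 5) onto (−32, ∞); the right piece maps [5, ∞) onto (−∞, −29].
These images overlap. In particular g(5) = −29 (right piece), and solving −4x − 12 = −29 on the left piece gives x = 17/4 < 5.
So g(17/4) = g(5) with 17/4 ≠ 5, and g is not injective, hence not bijective. This x = 17/4 is the requested value below 5.

17/4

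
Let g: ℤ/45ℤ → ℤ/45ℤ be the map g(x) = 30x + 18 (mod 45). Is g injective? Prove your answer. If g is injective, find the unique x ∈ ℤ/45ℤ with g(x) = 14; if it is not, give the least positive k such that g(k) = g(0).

Recall that g is injective if g(a) = g(b) implies a = b.
We have gcd(30, 45) = 15 > 1. Taking a = 0 and b = 3: g(0) = 18 and g(3) = 30·3 + 18 = 108 ≡ 18 (mod 45).
So g(0) = g(3) while 0 ≠ 3, so g is not injective.
Since g is not injective, we find the least positive k with g(k) = g(0): this means 30k ≡ 0 (mod 45), i.e. 45 ∣ 30k. Since gcd(30, 45) = 15, dividing through by 15 this holds exactly when 3 ∣ 2k, and as gcd(2, 3) = 1, exactly when 3 ∣ k.
The smallest positive such k is 3.

3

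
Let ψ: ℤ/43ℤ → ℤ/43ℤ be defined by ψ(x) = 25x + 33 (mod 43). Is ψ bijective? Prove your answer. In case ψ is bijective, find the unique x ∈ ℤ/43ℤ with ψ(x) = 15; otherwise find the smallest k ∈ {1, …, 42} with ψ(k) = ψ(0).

1

By definition, ψ is injective when ψ(a) = ψ(b) forces a = b.
Suppose ψ(a) = ψ(b) in ℤ/43ℤ. Then 25a + 33 ≡ 25b + 33 (mod 43), thus 25(a − b) ≡ 0 (mod 43).
Since gcd(25, 43) = 1, 25 is invertible modulo 43, therefore a − b ≡ 0 (mod 43), i.e. a = b.
We now compute 25⁻¹ mod 43 explicitly. Euclid's algorithm: 43 = 1·25 + 18, 25 = 1·18 + 7, 18 = 2·7 + 4, 7 = 1·4 + 3, 4 = 1·3 + 1; back-substituting gives 1 = 31·25 − 18·43, so 25⁻¹ ≡ 31 (mod 43).
Then y ↦ 31(y − 33) is a two-sided inverse to ψ, so every y ∈ ℤ/43ℤ has a preimage.
Thus ψ is bijective.
Since ψ is bijective, we compute ψ⁻¹(15): solve 25x + 33 ≡ 15 (mod 43), i.e. 25x ≡ 25 (mod 43).
Multiplying by 25⁻¹ = 31 gives x ≡ 31·25 = 775 = 18·43 + 1 ≡ 1 (mod 43).
Check: ψ(1) = 25·1 + 33 = 58 = 1·43 + 15 ≡ 15 (mod 43).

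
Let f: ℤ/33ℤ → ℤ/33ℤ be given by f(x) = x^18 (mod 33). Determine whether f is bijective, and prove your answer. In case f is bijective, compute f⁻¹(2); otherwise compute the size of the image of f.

12

f(4): Repeated squaring mod 33: 4^1 ≡ 4, 4^2 ≡ 4² = 16, 4^4 ≡ 16² = 256 ≡ 25, 4^8 ≡ 25² = 625 ≡ 31, 4^16 ≡ 31² = 961 ≡ 4. Since 18 = 16 + 2, 4^18 ≡ 4·16: 4·16 = 64 ≡ 31. So 4^18 ≡ 31 (mod 33).
f(7): Repeated squaring mod 33: 7^1 ≡ 7, 7^2 ≡ 7² = 49 ≡ 16, 7^4 ≡ 16² = 256 ≡ 25, 7^8 ≡ 25² = 625 ≡ 31, 7^16 ≡ 31² = 961 ≡ 4. Since 18 = 16 + 2, 7^18 ≡ 4·16: 4·16 = 64 ≡ 31. So 7^18 ≡ 31 (mod 33).
So f(4) = f(7) = 31 while 4 ≠ 7, hence f is not injective, hence not bijective.
Since f is not bijective, we determine |image(f)|. Computing x^18 mod 33 for each x (by repeated squaring, reducing mod 33 at every step), the values f(0), f(1), …, f(32) are: 0, 1, 25, 27, 31, 4, 15, 31, 16, 3, 1, 22, 12, 25, 16, 9, 4, 4, 9, 16, 25, 12, 22, 1, 3, 16, 31, 15, 4, 31, 27, 25, 1.
The distinct values are {0, 1, 3, 4, 9, 12, 15, 16, 22, 25, 27, 31}; there are 12 of them.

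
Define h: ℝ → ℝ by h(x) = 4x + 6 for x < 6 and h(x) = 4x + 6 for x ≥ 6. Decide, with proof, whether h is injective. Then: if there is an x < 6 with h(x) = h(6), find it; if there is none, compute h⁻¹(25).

19/4

Both pieces are strictly increasing (slopes 4 and 4), so each is injective on its own interval.
The left piece maps (−∞, 6) onto (−∞, 30); the right piece maps [6, ∞) onto [30, ∞).
These images are disjoint, so no value is attained by both pieces. Hence h is injective.
Because the two images are disjoint, no x < 6 has h(x) = h(6), so we compute h⁻¹(25): 25 lies in (−∞, 30), so solve 4x + 6 = 25: x = (25 − 6)/4 = 19/4.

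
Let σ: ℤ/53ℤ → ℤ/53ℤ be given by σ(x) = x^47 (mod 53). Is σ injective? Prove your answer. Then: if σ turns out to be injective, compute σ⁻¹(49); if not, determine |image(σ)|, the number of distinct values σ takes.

36

Since 53 is prime, the nonzero elements of ℤ/53ℤ form a cyclic group of order 52.
As gcd(47, 52) = 1, raising to the 47th power is a bijection on this group: if u^47 ≡ v^47 then (uv^{−1})^47 = 1, and the only element of order dividing gcd(47, 52) = 1 is 1, so u = v.
With σ(0) = 0 this makes σ injective on all of ℤ/53ℤ, hence bijective (finite equal-size domain and codomain). In particular σ is injective.
Since σ is injective, we find the preimage of 49. The inverse of x ↦ x^47 on (ℤ/53ℤ)^× is x ↦ x^31, because 47·31 = 1457 = 28·52 + 1 ≡ 1 (mod 52) and x^{52} = 1 for x ≠ 0 (Fermat). So σ⁻¹(49) = 49^31 mod 53.
Repeated squaring mod 53: 49^1 ≡ 49, 49^2 ≡ 49² = 2401 ≡ 16, 49^4 ≡ 16² = 256 ≡ 44, 49^8 ≡ 44² = 1936 ≡ 28, 49^16 ≡ 28² = 784 ≡ 42. Since 31 = 16 + 8 + 4 + 2 + 1, 49^31 ≡ 42·28·44·16·49: 42·28 = 1176 ≡ 10, then 10·44 = 440 ≡ 16, then 16·16 = 256 ≡ 44, then 44·49 = 2156 ≡ 36. So 49^31 ≡ 36 (mod 53).
Hence σ⁻¹(49) = 36.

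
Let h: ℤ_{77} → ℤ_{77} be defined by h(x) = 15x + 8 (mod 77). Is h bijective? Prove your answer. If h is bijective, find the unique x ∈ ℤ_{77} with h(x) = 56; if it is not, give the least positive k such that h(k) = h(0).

34

Recall that h is injective if h(x_1) = h(x_2) implies x_1 = x_2.
If h(x_1) = h(x_2), then 15x_1 ≡ 15x_2 (mod 77). Because gcd(15, 77) = 1, we may cancel 15 to get x_1 ≡ x_2 (mod 77).
We now compute 15⁻¹ mod 77 explicitly. Euclid's algorithm: 77 = 5·15 + 2, 15 = 7·2 + 1; back-substituting gives 1 = 36·15 − 7·77, so 15⁻¹ ≡ 36 (mod 77).
For any y ∈ ℤ_{77}, x = 36(y − 8) mod 77 satisfies h(x) = 15·36(y − 8) + 8 ≡ y (since 15·36 ≡ 1 mod 77). So every y has a preimage.
Thus h is bijective.
Since h is bijective, we find h⁻¹(56): we need 15x ≡ 56 − 8 ≡ 48 (mod 77). Using 15⁻¹ = 36: x ≡ 36·48 = 1728 = 22·77 + 34, so x = 34.
Check: h(34) = 15·34 + 8 = 518 = 6·77 + 56 ≡ 56 (mod 77).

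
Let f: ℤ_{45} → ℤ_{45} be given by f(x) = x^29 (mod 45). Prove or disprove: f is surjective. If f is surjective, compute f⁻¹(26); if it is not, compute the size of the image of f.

35

f(0) = 0^29 = 0.
f(15): Repeated squaring mod 45: 15^1 ≡ 15, 15^2 ≡ 15² = 225 ≡ 0, 15^4 ≡ 0² = 0, 15^8 ≡ 0² = 0, 15^16 ≡ 0² = 0. Since 29 = 16 + 8 + 4 + 1, 15^29 ≡ 0·0·0·15: 0·0 = 0, then 0·0 = 0, then 0·15 = 0. So 15^29 ≡ 0 (mod 45).
So f(0) = f(15) = 0 while 0 ≠ 15, hence f is not injective.
A non-injective map from the 45-element set ℤ_{45} to itself takes at most 44 distinct values, so it cannot be surjective. Thus f is not surjective.
Since f is not surjective, we determine |image(f)|. Computing x^29 mod 45 for each x (by repeated squaring, reducing mod 45 at every step), the values f(0), f(1), …, f(44) are: 0, 1, 32, 18, 34, 20, 36, 22, 8, 9, 10, 41, 27, 43, 29, 0, 31, 17, 18, 19, 5, 36, 7, 38, 9, 40, 26, 27, 28, 14, 0, 16, 2, 18, 4, 35, 36, 37, 23, 9, 25, 11, 27, 13, 44.
The distinct values are {0, 1, 2, 4, 5, 7, 8, 9, 10, 11, 13, 14, 16, 17, 18, 19, 20, 22, 23, 25, 26, 27, 28, 29, 31, 32, 34, 35, 36, 37, 38, 40, 41, 43, 44}; there are 35 of them.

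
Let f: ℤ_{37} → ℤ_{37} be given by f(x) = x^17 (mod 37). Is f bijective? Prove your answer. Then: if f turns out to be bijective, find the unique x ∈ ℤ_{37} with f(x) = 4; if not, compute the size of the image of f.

Since 37 is prime, the nonzero elements of ℤ_{37} form a cyclic group of order 36.
As gcd(17, 36) = 1, raising to the 17th power is a bijection on this group: if s^17 ≡ t^17 then (st^{−1})^17 = 1, and the only element of order dividing gcd(17, 36) = 1 is 1, so s = t.
With f(0) = 0 this makes f injective on all of ℤ_{37}, hence bijective (finite equal-size domain and codomain). In particular f is bijective.
Since f is bijective, we find the preimage of 4. The inverse of x ↦ x^17 on (ℤ_{37})^× is x ↦ x^17, because 17·17 = 289 = 8·36 + 1 ≡ 1 (mod 36) and x^{36} = 1 for x ≠ 0 (Fermat). So f⁻¹(4) = 4^17 mod 37.
Repeated squaring mod 37: 4^1 ≡ 4, 4^2 ≡ 4² = 16, 4^4 ≡ 16² = 256 ≡ 34, 4^8 ≡ 34² = 1156 ≡ 9, 4^16 ≡ 9² = 81 ≡ 7. Since 17 = 16 + 1, 4^17 ≡ 7·4: 7·4 = 28. So 4^17 ≡ 28 (mod 37).
Hence f⁻¹(4) = 28.

28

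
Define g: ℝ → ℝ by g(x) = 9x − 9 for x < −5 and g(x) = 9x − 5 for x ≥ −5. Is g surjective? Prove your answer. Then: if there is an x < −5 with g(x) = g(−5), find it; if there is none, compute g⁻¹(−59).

-50/9

Both pieces are strictly increasing (slopes 9 and 9), so each is injective on its own interval.
The left piece maps (−∞, −5) onto (−∞, −54); the right piece maps [−5, ∞) onto [−50, ∞).
The union (−∞, −54) ∪ [−50, ∞) omits the interval between −54 and −50; in particular −54 has no preimage. So g is not surjective.
Because the two images are disjoint, no x < −5 has g(x) = g(−5), so we compute g⁻¹(−59): −59 lies in (−∞, −54), so solve 9x − 9 = −59: x = (−59 + 9)/9 = −50/9.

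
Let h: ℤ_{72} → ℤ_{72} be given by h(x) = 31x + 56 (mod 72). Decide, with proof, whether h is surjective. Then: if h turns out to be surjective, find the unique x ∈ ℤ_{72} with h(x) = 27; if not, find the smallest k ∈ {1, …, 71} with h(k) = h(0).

13

Since gcd(31, 72) = 1, 31 is invertible modulo 72. Euclid's algorithm: 72 = 2·31 + 10, 31 = 3·10 + 1; back-substituting gives 1 = 7·31 − 3·72, so 31⁻¹ ≡ 7 (mod 72).
For any y ∈ ℤ_{72}, x = 7(y − 56) mod 72 satisfies h(x) = 31·7(y − 56) + 56 ≡ y (since 31·7 ≡ 1 mod 72). So every y has a preimage.
Thus h is surjective.
Since h is surjective, we find h⁻¹(27): we need 31x ≡ 27 − 56 ≡ 43 (mod 72). Using 31⁻¹ = 7: x ≡ 7·43 = 301 = 4·72 + 13, so x = 13.
Check: h(13) = 31·13 + 56 = 459 = 6·72 + 27 ≡ 27 (mod 72).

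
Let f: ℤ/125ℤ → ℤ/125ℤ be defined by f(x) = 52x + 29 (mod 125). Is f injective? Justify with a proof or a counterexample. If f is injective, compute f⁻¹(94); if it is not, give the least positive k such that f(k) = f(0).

95

If f(u) = f(v), then 52u ≡ 52v (mod 125). Because gcd(52, 125) = 1, we may cancel 52 to get u ≡ v (mod 125).
Hence f is injective.
We now compute 52⁻¹ mod 125 explicitly. Euclid's algorithm: 125 = 2·52 + 21, 52 = 2·21 + 10, 21 = 2·10 + 1; back-substituting gives 1 = 113·52 − 47·125, so 52⁻¹ ≡ 113 (mod 125).
Since f is injective, we compute f⁻¹(94): solve 52x + 29 ≡ 94 (mod 125), i.e. 52x ≡ 65 (mod 125).
Multiplying by 52⁻¹ = 113 gives x ≡ 113·65 = 7345 = 58·125 + 95 ≡ 95 (mod 125).
Check: f(95) = 52·95 + 29 = 4969 = 39·125 + 94 ≡ 94 (mod 125).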